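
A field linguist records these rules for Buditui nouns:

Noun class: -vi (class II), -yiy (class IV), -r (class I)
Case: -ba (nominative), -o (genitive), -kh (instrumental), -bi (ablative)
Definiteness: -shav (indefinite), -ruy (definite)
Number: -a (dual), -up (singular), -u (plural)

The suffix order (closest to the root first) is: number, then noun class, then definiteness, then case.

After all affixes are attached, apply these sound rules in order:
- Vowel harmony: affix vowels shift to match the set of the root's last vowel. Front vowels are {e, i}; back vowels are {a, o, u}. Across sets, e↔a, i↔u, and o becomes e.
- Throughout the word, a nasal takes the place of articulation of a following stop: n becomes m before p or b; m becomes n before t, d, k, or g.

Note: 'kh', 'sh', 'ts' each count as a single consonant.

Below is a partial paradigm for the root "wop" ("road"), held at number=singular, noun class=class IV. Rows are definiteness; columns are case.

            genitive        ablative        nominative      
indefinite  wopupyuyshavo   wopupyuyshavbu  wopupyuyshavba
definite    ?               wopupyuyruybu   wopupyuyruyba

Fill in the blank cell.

wopupyuyruyo

Attach number singular -up → wopup.
Attach noun class class IV -yiy → wopupyiy.
Attach definiteness definite -ruy → wopupyiyruy.
Attach case genitive -o → wopupyiyruyo.
Apply vowel harmony: wopupyiyruyo → wopupyuyruyo.
Nasal assimilation: no change.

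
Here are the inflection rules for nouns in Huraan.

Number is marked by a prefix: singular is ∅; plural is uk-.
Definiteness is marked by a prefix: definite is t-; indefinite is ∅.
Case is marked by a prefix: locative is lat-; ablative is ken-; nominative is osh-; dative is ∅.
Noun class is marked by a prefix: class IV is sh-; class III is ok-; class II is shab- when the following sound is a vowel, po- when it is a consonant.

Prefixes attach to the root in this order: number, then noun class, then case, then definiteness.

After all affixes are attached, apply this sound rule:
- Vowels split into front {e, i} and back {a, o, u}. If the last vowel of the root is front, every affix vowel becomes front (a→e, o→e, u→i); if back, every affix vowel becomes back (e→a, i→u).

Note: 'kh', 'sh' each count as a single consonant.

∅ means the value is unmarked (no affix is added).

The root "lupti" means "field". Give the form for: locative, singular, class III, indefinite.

leteklupti

number = singular: zero marking, form stays lupti.
Attach noun class class III ok- → oklupti.
Attach case locative lat- → latoklupti.
definiteness = indefinite: zero marking, form stays latoklupti.
Apply vowel harmony: latoklupti → leteklupti.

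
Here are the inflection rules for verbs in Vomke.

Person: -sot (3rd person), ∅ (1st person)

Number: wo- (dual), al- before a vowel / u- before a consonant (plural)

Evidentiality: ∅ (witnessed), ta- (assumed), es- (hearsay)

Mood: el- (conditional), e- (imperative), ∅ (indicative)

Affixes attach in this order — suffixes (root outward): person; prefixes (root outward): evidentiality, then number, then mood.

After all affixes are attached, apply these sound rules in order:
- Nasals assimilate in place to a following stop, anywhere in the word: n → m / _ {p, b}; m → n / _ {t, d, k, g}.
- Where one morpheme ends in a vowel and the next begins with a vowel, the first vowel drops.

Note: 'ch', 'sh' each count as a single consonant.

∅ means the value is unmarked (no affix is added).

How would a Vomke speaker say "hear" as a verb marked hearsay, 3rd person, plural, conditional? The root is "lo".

elaleslosot

Attach person 3rd person -sot → losot.
Attach evidentiality hearsay es- → eslosot.
Attach number plural al- (before vowel 'e') → aleslosot.
Attach mood conditional el- → elaleslosot.
Nasal assimilation: no change.
Vowel deletion: no change.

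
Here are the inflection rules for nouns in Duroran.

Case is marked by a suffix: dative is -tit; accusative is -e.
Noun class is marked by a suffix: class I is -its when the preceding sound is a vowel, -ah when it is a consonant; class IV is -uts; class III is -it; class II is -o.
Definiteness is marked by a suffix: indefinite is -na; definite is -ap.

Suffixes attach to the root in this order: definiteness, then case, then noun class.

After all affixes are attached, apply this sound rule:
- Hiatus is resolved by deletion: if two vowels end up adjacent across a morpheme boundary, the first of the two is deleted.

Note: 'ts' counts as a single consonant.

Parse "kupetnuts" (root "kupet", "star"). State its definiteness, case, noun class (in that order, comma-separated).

indefinite, accusative, class IV

Segment: kupet-na-e-uts.
definiteness: -na → indefinite.
case: -e → accusative.
noun class: -uts → class IV.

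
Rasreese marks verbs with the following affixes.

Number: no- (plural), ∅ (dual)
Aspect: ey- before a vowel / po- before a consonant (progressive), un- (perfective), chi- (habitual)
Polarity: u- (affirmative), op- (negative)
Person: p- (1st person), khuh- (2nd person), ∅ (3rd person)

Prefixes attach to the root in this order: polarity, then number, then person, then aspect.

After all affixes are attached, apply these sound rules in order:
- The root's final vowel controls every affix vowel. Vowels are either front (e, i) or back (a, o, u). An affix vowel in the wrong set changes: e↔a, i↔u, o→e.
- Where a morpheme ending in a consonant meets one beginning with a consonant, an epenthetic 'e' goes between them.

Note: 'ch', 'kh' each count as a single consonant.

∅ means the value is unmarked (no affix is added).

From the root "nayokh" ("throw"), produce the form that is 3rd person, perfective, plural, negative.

unenoopenayokh

Attach polarity negative op- → opnayokh.
Attach number plural no- → noopnayokh.
person = 3rd person: zero marking, form stays noopnayokh.
Attach aspect perfective un- → unnoopnayokh.
Vowel harmony: no change.
Apply epenthesis: unnoopnayokh → unenoopenayokh.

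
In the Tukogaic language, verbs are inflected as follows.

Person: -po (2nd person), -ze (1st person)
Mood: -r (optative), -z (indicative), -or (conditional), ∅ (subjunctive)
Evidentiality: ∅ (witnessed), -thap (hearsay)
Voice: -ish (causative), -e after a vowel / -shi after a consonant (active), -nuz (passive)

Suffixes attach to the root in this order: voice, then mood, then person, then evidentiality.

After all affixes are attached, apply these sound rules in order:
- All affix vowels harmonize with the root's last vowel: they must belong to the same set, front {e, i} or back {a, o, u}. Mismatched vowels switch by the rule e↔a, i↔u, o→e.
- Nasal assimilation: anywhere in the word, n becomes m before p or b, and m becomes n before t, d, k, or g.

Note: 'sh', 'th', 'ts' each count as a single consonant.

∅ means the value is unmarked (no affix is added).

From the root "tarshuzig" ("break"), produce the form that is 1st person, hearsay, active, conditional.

Attach voice active -shi (after consonant 'g') → tarshuzigshi.
Attach mood conditional -or → tarshuzigshior.
Attach person 1st person -ze → tarshuzigshiorze.
Attach evidentiality hearsay -thap → tarshuzigshiorzethap.
Apply vowel harmony: tarshuzigshiorzethap → tarshuzigshierzethep.
Nasal assimilation: no change.

tarshuzigshierzethep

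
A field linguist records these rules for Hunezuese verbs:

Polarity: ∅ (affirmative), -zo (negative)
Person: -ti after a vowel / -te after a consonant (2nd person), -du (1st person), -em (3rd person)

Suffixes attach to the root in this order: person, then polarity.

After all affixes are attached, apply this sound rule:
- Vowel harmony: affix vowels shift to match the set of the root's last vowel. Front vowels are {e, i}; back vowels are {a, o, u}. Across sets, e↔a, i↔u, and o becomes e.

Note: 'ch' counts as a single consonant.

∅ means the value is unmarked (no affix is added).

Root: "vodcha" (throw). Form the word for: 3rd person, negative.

vodchaamzo

Attach person 3rd person -em → vodchaem.
Attach polarity negative -zo → vodchaemzo.
Apply vowel harmony: vodchaemzo → vodchaamzo.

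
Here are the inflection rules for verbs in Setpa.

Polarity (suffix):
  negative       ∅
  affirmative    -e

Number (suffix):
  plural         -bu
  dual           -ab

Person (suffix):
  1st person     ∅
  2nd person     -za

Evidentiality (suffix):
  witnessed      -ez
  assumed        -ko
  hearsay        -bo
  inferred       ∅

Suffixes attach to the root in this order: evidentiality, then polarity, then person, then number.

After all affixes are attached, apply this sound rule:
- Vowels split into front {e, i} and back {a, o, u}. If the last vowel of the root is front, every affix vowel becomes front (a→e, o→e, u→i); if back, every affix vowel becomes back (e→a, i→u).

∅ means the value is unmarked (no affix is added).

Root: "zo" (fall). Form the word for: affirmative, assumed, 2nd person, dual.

Attach evidentiality assumed -ko → zoko.
Attach polarity affirmative -e → zokoe.
Attach person 2nd person -za → zokoeza.
Attach number dual -ab → zokoezaab.
Apply vowel harmony: zokoezaab → zokoazaab.

zokoazaab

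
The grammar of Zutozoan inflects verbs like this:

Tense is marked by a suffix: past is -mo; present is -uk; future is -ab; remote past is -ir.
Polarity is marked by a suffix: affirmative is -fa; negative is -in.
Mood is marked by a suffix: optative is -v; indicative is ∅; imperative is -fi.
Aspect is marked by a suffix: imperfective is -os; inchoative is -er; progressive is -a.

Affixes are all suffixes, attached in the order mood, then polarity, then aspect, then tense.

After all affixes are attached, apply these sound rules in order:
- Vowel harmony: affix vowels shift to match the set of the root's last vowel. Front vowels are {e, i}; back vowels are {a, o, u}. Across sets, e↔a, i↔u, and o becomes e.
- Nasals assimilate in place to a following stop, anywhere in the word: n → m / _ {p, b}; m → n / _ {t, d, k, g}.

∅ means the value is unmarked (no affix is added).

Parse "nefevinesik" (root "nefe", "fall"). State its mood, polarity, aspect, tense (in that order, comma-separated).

optative, negative, imperfective, present

Segment: nefe-v-in-os-uk.
mood: -v → optative.
polarity: -in → negative.
aspect: -os → imperfective.
tense: -uk → present.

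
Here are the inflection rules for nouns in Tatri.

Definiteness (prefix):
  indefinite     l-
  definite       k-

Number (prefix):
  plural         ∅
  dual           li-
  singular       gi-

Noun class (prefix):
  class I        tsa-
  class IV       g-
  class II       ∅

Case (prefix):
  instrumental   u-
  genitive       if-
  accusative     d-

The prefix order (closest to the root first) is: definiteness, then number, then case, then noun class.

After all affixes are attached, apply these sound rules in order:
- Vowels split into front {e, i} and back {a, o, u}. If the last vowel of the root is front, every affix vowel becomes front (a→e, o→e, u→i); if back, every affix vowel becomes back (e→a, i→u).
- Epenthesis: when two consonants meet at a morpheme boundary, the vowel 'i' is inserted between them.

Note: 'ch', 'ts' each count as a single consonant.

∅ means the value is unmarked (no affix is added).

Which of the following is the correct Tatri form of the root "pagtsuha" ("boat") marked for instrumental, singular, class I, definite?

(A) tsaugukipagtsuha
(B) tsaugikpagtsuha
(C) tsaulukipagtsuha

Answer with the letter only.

A

Attach definiteness definite k- → kpagtsuha.
Attach number singular gi- → gikpagtsuha.
Attach case instrumental u- → ugikpagtsuha.
Attach noun class class I tsa- → tsaugikpagtsuha.
Apply vowel harmony: tsaugikpagtsuha → tsaugukpagtsuha.
Apply epenthesis: tsaugukpagtsuha → tsaugukipagtsuha.
So the correct form is tsaugukipagtsuha, option (A).
(B) tsaugikpagtsuha is wrong: it fails to apply the sound rule(s).
(C) tsaulukipagtsuha is wrong: it uses dual instead of singular for number.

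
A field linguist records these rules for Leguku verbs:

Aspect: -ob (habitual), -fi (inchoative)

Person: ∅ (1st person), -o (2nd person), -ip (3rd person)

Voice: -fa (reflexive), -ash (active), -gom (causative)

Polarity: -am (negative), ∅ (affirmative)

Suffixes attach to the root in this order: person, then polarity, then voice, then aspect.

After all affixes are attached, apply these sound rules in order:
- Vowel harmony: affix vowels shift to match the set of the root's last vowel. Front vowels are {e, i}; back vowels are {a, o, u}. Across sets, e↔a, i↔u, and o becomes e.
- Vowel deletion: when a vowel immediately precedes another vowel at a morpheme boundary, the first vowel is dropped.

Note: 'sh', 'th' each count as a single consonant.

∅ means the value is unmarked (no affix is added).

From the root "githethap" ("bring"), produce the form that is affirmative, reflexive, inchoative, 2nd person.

githethapofafu

Attach person 2nd person -o → githethapo.
polarity = affirmative: zero marking, form stays githethapo.
Attach voice reflexive -fa → githethapofa.
Attach aspect inchoative -fi → githethapofafi.
Apply vowel harmony: githethapofafi → githethapofafu.
Vowel deletion: no change.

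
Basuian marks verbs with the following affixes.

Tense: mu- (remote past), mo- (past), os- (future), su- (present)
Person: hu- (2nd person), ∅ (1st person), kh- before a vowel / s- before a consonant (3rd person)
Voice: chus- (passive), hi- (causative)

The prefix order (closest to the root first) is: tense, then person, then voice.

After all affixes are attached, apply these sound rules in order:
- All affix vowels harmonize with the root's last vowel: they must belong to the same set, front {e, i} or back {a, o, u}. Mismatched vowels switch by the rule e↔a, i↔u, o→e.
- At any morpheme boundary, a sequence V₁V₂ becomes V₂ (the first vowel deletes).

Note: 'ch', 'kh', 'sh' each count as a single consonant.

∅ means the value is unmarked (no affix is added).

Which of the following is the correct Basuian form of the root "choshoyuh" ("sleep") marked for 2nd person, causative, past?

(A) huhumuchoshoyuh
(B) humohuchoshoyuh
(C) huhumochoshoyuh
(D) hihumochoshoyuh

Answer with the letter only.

Attach tense past mo- → mochoshoyuh.
Attach person 2nd person hu- → humochoshoyuh.
Attach voice causative hi- → hihumochoshoyuh.
Apply vowel harmony: hihumochoshoyuh → huhumochoshoyuh.
Vowel deletion: no change.
So the correct form is huhumochoshoyuh, option (C).
(D) hihumochoshoyuh is wrong: it fails to apply the sound rule(s).
(A) huhumuchoshoyuh is wrong: it uses remote past instead of past for tense.
(B) humohuchoshoyuh is wrong: it has the affixes in the wrong order.

C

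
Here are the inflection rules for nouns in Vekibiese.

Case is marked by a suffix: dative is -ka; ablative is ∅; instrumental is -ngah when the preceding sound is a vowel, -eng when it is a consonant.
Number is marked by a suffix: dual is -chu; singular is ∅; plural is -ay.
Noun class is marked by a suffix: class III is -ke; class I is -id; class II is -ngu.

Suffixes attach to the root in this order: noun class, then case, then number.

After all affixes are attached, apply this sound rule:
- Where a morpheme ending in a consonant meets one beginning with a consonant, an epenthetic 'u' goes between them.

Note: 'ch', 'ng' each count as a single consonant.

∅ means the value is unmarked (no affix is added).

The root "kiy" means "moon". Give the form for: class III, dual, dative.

kiyukekachu

Attach noun class class III -ke → kiyke.
Attach case dative -ka → kiykeka.
Attach number dual -chu → kiykekachu.
Apply epenthesis: kiykekachu → kiyukekachu.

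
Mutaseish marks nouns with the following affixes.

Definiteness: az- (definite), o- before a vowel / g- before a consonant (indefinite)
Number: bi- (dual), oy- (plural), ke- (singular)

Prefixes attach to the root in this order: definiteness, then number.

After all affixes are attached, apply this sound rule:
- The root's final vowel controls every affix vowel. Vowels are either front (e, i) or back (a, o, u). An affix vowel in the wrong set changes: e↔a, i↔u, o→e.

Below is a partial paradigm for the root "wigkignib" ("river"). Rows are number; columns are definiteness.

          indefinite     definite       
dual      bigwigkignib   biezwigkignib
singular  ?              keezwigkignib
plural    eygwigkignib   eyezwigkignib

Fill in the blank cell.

kegwigkignib

Attach definiteness indefinite g- (before consonant 'w') → gwigkignib.
Attach number singular ke- → kegwigkignib.
Vowel harmony: no change.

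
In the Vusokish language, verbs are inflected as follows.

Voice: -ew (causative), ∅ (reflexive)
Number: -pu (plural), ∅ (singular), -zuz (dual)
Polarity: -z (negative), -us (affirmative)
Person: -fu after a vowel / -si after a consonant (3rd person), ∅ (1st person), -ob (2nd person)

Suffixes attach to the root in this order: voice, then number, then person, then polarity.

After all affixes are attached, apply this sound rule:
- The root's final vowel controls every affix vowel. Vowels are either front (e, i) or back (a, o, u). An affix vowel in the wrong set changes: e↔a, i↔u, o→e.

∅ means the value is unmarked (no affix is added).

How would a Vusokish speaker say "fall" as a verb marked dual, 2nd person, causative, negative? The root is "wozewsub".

Attach voice causative -ew → wozewsubew.
Attach number dual -zuz → wozewsubewzuz.
Attach person 2nd person -ob → wozewsubewzuzob.
Attach polarity negative -z → wozewsubewzuzobz.
Apply vowel harmony: wozewsubewzuzobz → wozewsubawzuzobz.

wozewsubawzuzobz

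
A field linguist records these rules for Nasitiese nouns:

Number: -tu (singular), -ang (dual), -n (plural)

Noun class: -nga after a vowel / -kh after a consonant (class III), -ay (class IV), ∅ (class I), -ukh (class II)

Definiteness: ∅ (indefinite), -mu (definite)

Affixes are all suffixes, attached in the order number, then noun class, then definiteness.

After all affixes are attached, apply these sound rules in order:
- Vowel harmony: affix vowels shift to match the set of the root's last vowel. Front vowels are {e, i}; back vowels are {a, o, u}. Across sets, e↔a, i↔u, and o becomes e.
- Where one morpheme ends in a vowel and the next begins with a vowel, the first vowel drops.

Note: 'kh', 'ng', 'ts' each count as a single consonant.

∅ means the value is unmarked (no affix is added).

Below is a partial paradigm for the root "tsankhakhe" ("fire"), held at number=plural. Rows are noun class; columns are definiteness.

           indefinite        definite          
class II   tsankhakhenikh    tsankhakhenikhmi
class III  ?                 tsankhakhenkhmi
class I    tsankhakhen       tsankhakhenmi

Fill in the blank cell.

tsankhakhenkh

Attach number plural -n → tsankhakhen.
Attach noun class class III -kh (after consonant 'n') → tsankhakhenkh.
definiteness = indefinite: zero marking, form stays tsankhakhenkh.
Vowel harmony: no change.
Vowel deletion: no change.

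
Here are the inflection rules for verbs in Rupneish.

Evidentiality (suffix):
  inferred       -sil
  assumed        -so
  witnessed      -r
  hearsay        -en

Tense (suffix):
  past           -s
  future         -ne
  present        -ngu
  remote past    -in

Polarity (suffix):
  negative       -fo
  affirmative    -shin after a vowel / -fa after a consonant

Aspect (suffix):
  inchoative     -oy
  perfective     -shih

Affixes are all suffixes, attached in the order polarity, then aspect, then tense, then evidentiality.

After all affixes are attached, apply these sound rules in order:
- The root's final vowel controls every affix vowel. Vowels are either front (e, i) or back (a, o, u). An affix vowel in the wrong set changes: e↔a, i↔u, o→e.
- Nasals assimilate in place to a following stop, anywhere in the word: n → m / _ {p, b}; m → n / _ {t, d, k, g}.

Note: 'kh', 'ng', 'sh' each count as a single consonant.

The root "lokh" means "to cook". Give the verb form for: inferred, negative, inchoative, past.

lokhfooyssul

Attach polarity negative -fo → lokhfo.
Attach aspect inchoative -oy → lokhfooy.
Attach tense past -s → lokhfooys.
Attach evidentiality inferred -sil → lokhfooyssil.
Apply vowel harmony: lokhfooyssil → lokhfooyssul.
Nasal assimilation: no change.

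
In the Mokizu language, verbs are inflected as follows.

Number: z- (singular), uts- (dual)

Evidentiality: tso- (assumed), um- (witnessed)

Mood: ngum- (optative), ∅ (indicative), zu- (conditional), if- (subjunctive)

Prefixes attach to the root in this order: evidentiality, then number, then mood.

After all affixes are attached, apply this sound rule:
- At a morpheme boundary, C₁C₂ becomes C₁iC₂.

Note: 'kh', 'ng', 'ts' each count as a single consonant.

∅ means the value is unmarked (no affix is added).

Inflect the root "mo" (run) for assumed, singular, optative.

ngumizitsomo

Attach evidentiality assumed tso- → tsomo.
Attach number singular z- → ztsomo.
Attach mood optative ngum- → ngumztsomo.
Apply epenthesis: ngumztsomo → ngumizitsomo.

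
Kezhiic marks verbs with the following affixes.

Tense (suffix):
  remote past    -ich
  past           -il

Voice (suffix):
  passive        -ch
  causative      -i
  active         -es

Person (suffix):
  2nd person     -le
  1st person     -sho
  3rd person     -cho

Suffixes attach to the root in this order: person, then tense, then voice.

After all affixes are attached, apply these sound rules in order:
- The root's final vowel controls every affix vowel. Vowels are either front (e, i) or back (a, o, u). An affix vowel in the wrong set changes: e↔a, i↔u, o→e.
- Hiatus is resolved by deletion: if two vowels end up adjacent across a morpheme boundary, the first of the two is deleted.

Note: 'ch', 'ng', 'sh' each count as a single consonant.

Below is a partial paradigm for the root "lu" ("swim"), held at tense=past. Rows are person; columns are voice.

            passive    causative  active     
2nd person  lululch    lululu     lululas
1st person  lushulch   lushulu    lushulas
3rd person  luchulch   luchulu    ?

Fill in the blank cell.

Attach person 3rd person -cho → lucho.
Attach tense past -il → luchoil.
Attach voice active -es → luchoiles.
Apply vowel harmony: luchoiles → luchoulas.
Apply vowel deletion: luchoulas → luchulas.

luchulas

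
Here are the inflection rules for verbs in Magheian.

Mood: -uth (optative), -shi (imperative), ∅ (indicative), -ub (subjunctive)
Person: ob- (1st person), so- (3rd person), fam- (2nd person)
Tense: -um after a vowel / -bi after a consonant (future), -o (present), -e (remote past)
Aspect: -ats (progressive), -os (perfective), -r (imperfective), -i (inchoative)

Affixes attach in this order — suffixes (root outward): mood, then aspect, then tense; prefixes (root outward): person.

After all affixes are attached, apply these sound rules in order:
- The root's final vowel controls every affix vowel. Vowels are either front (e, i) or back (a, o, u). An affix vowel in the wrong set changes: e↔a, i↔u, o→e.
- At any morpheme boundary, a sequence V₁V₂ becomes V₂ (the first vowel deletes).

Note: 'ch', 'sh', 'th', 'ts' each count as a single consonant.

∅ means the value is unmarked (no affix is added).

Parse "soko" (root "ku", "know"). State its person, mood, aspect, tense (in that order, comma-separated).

Segment: so-ku-i-o.
person: so- → 3rd person.
mood: ∅ → indicative.
aspect: -i → inchoative.
tense: -o → present.

3rd person, indicative, inchoative, present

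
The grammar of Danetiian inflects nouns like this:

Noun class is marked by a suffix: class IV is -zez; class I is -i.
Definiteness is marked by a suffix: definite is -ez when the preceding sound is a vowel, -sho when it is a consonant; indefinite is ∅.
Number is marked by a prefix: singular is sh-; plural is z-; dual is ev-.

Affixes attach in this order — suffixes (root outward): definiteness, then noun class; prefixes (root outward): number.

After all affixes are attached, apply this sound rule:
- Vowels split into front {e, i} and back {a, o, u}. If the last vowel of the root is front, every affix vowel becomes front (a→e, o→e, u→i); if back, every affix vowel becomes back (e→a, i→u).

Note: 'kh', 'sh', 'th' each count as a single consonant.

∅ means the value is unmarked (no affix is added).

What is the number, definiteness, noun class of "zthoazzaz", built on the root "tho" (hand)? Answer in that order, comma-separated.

Segment: z-tho-ez-zez.
number: z- → plural.
definiteness: -ez/sho → definite.
noun class: -zez → class IV.

plural, definite, class IV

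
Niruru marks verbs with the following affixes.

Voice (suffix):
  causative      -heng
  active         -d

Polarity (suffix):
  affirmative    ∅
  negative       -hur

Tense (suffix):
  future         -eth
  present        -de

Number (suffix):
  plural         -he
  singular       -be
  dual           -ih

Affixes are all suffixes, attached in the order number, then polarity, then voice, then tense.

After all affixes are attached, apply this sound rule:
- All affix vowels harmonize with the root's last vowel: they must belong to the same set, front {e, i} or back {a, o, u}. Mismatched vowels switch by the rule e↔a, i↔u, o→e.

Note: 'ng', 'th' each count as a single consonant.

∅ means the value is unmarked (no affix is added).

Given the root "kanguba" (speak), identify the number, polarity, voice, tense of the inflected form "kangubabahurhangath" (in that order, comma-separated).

singular, negative, causative, future

Segment: kanguba-be-hur-heng-eth.
number: -be → singular.
polarity: -hur → negative.
voice: -heng → causative.
tense: -eth → future.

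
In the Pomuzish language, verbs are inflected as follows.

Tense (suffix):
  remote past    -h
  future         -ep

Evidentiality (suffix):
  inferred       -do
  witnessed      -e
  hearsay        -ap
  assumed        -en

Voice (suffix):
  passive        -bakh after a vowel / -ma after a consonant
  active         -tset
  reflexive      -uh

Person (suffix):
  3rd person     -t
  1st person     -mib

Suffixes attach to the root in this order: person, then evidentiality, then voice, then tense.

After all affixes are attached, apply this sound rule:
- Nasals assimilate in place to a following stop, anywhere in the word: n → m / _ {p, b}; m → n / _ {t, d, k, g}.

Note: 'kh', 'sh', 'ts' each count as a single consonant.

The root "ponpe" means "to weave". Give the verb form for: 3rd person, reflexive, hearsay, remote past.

pompetapuhh

Attach person 3rd person -t → ponpet.
Attach evidentiality hearsay -ap → ponpetap.
Attach voice reflexive -uh → ponpetapuh.
Attach tense remote past -h → ponpetapuhh.
Apply nasal assimilation: ponpetapuhh → pompetapuhh.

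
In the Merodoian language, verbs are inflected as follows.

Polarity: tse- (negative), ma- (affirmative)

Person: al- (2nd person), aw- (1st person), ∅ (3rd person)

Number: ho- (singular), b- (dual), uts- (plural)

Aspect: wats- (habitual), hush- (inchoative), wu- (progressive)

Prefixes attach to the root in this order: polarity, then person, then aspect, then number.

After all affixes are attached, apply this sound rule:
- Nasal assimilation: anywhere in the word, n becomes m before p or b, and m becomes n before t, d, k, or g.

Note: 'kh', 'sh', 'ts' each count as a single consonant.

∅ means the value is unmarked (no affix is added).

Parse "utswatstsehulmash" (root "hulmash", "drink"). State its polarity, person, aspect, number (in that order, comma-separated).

Segment: uts-wats-tse-hulmash.
polarity: tse- → negative.
person: ∅ → 3rd person.
aspect: wats- → habitual.
number: uts- → plural.

negative, 3rd person, habitual, plural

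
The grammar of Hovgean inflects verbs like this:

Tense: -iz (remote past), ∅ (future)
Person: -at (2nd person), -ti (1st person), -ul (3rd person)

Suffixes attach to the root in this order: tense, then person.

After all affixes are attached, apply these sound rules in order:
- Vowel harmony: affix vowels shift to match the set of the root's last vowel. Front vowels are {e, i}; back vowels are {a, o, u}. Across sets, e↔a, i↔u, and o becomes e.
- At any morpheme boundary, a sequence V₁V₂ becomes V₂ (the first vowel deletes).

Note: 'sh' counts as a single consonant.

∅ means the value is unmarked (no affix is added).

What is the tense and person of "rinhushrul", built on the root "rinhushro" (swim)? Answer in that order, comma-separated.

future, 3rd person

Segment: rinhushro-ul.
tense: ∅ → future.
person: -ul → 3rd person.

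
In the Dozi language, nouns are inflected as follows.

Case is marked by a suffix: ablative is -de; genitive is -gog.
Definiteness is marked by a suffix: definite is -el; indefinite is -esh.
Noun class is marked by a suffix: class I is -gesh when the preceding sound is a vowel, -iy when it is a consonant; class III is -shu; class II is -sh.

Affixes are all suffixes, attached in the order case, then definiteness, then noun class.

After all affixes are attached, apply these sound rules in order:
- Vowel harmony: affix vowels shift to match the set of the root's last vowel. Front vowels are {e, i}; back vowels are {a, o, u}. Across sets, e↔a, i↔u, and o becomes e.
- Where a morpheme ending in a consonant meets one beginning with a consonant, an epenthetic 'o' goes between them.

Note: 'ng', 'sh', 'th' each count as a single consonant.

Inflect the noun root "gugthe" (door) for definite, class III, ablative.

Attach case ablative -de → gugthede.
Attach definiteness definite -el → gugthedeel.
Attach noun class class III -shu → gugthedeelshu.
Apply vowel harmony: gugthedeelshu → gugthedeelshi.
Apply epenthesis: gugthedeelshi → gugthedeeloshi.

gugthedeeloshi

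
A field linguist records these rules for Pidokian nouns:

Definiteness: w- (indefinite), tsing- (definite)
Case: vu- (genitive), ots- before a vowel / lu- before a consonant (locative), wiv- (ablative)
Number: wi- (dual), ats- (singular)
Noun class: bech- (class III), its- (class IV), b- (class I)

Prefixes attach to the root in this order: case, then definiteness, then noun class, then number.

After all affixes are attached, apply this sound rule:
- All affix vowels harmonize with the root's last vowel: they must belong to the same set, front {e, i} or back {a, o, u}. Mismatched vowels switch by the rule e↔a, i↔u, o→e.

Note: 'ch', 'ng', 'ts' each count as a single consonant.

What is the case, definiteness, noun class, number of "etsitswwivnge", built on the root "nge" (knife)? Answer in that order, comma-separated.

ablative, indefinite, class IV, singular

Segment: ats-its-w-wiv-nge.
case: wiv- → ablative.
definiteness: w- → indefinite.
noun class: its- → class IV.
number: ats- → singular.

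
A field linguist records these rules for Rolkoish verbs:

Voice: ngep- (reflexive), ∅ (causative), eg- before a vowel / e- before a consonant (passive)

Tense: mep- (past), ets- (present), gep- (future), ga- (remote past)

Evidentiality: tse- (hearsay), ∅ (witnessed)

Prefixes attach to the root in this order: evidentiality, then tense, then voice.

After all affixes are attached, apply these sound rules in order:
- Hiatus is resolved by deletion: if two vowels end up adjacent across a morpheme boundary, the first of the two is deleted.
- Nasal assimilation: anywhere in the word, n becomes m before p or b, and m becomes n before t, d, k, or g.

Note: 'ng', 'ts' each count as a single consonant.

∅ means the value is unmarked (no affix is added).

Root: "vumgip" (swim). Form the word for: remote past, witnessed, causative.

gavungip

evidentiality = witnessed: zero marking, form stays vumgip.
Attach tense remote past ga- → gavumgip.
voice = causative: zero marking, form stays gavumgip.
Vowel deletion: no change.
Apply nasal assimilation: gavumgip → gavungip.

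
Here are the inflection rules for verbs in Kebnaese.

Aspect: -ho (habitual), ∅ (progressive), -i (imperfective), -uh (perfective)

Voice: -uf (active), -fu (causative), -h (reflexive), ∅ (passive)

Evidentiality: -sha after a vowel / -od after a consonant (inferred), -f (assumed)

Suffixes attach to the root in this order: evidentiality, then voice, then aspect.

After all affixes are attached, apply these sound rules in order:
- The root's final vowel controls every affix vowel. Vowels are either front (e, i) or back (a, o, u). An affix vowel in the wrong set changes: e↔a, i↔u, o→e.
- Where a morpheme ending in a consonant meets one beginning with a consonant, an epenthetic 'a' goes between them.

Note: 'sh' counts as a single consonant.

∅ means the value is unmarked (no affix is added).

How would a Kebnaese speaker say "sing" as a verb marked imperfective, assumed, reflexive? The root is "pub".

pubafahu

Attach evidentiality assumed -f → pubf.
Attach voice reflexive -h → pubfh.
Attach aspect imperfective -i → pubfhi.
Apply vowel harmony: pubfhi → pubfhu.
Apply epenthesis: pubfhu → pubafahu.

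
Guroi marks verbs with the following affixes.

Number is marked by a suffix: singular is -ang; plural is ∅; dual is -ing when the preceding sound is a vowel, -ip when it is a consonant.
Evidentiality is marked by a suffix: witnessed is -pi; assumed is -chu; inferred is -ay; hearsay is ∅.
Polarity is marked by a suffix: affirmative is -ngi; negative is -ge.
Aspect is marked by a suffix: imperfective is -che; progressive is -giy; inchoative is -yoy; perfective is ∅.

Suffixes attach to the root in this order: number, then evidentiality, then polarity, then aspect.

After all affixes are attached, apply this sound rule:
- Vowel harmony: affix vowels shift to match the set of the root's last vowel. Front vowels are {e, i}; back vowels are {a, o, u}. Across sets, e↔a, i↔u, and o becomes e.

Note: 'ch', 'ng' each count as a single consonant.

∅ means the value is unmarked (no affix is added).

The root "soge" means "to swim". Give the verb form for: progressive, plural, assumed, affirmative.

number = plural: zero marking, form stays soge.
Attach evidentiality assumed -chu → sogechu.
Attach polarity affirmative -ngi → sogechungi.
Attach aspect progressive -giy → sogechungigiy.
Apply vowel harmony: sogechungigiy → sogechingigiy.

sogechingigiy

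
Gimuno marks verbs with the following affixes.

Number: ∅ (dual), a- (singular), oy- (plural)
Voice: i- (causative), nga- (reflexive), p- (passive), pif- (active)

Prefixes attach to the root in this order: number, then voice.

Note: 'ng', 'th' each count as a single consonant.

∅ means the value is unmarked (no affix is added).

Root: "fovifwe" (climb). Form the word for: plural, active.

pifoyfovifwe

Attach number plural oy- → oyfovifwe.
Attach voice active pif- → pifoyfovifwe.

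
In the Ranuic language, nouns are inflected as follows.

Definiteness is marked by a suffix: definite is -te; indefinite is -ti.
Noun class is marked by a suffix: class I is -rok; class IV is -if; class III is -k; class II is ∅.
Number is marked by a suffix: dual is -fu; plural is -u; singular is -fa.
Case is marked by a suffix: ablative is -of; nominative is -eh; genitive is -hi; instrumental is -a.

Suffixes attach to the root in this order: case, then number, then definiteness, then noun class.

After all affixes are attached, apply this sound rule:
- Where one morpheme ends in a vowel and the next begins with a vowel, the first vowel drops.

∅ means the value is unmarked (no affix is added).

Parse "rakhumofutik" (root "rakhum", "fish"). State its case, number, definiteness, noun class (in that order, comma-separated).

ablative, plural, indefinite, class III

Segment: rakhum-of-u-ti-k.
case: -of → ablative.
number: -u → plural.
definiteness: -ti → indefinite.
noun class: -k → class III.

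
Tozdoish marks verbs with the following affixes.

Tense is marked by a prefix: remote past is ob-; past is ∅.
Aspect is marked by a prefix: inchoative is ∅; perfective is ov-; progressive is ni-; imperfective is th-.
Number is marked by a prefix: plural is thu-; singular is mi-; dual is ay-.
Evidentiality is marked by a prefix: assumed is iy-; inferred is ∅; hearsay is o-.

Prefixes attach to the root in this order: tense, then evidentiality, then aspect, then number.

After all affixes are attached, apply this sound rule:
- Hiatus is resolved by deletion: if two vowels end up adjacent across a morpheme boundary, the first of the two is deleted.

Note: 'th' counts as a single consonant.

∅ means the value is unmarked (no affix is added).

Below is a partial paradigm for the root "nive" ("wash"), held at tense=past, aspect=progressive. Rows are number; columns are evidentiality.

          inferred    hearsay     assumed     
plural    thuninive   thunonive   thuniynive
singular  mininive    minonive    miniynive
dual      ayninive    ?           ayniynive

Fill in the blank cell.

aynonive

tense = past: zero marking, form stays nive.
Attach evidentiality hearsay o- → onive.
Attach aspect progressive ni- → nionive.
Attach number dual ay- → aynionive.
Apply vowel deletion: aynionive → aynonive.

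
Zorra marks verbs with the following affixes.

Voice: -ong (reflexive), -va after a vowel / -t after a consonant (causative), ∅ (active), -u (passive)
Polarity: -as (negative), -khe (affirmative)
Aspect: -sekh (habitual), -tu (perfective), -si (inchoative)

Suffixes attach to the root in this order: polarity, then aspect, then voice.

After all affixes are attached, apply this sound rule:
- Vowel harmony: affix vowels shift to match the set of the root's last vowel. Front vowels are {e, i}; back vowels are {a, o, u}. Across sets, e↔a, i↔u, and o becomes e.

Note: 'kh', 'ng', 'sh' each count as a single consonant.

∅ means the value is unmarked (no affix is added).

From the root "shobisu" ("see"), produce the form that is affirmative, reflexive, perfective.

shobisukhatuong

Attach polarity affirmative -khe → shobisukhe.
Attach aspect perfective -tu → shobisukhetu.
Attach voice reflexive -ong → shobisukhetuong.
Apply vowel harmony: shobisukhetuong → shobisukhatuong.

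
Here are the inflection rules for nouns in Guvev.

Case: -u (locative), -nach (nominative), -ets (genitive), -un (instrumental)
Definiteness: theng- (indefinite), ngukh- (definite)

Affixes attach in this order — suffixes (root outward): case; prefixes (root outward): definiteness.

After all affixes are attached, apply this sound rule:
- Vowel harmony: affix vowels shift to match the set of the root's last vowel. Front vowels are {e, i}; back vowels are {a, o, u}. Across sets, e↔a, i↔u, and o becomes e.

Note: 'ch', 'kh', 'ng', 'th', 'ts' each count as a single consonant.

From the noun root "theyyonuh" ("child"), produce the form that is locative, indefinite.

thangtheyyonuhu

Attach case locative -u → theyyonuhu.
Attach definiteness indefinite theng- → thengtheyyonuhu.
Apply vowel harmony: thengtheyyonuhu → thangtheyyonuhu.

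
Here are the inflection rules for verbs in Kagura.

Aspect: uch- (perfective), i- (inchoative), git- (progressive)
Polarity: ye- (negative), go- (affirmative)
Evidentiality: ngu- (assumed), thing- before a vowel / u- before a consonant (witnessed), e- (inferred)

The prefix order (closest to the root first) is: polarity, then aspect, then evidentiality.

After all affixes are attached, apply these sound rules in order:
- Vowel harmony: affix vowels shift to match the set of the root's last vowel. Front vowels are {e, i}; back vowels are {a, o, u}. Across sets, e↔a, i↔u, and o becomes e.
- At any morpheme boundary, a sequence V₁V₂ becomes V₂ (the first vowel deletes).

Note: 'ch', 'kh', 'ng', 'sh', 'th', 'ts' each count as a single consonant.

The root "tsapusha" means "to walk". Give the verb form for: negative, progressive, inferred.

Attach polarity negative ye- → yetsapusha.
Attach aspect progressive git- → gityetsapusha.
Attach evidentiality inferred e- → egityetsapusha.
Apply vowel harmony: egityetsapusha → agutyatsapusha.
Vowel deletion: no change.

agutyatsapusha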